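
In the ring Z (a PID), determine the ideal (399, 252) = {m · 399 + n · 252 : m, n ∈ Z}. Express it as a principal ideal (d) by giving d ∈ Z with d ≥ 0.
In the PID Z, (a, b) is generated by gcd(a, b). Compute gcd(399, 252) with the extended Euclidean algorithm, tracking rows (r, s, t) with s·399 + t·252 = r:
  row A: (399, 1, 0)   [1·399 + 0·252 = 399]
  row B: (252, 0, 1)   [0·399 + 1·252 = 252]
  399 = 1·252 + 147   → row C = row A − 1·row B = (147, 1, −1)   [check: 1·399 − 1·252 = 147]
  252 = 1·147 + 105   → row D = row B − 1·row C = (105, −1, 2)   [check: −1·399 + 2·252 = 105]
  147 = 1·105 + 42   → row E = row C − 1·row D = (42, 2, −3)   [check: 2·399 − 3·252 = 42]
  105 = 2·42 + 21   → row F = row D − 2·row E = (21, −5, 8)   [check: −5·399 + 8·252 = 21]
  42 = 2·21 + 0   → remainder 0, stop. gcd = 21 (last nonzero row F).
So gcd(399, 252) = 21, with Bézout identity −5·399 + 8·252 = 21. Containment (⊇): the Bézout identity exhibits 21 as an element of (399, 252), giving (21) ⊆ (399, 252). Containment (⊆): since 21 | 399 and 21 | 252 (399 = 21·19, 252 = 21·12), every Z-linear combination of 399 and 252 is divisible by 21, so (399, 252) ⊆ (21). Therefore (399, 252) = (21), d = 21.

Final answer: (399, 252) = (21); d = 21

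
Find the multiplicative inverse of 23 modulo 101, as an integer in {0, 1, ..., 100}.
23^(−1) ≡ 22 (mod 101)

Apply the extended Euclidean algorithm to (101, 23), tracking rows (r, s, t) with s·101 + t·23 = r. Each division r_prev = q·r_cur + r_new produces the new row as (previous row) − q·(current row):
  row A: (101, 1, 0)   [1·101 + 0·23 = 101]
  row B: (23, 0, 1)   [0·101 + 1·23 = 23]
  101 = 4·23 + 9   → row C = row A − 4·row B = (9, 1, −4)   [check: 1·101 − 4·23 = 9]
  23 = 2·9 + 5   → row D = row B − 2·row C = (5, −2, 9)   [check: −2·101 + 9·23 = 5]
  9 = 1·5 + 4   → row E = row C − 1·row D = (4, 3, −13)   [check: 3·101 − 13·23 = 4]
  5 = 1·4 + 1   → row F = row D − 1·row E = (1, −5, 22)   [check: −5·101 + 22·23 = 1]
  4 = 4·1 + 0   → remainder 0, stop. gcd = 1 (last nonzero row F).
The gcd is 1, so 23 is invertible mod 101. The last nonzero row gives −5·101 + 22·23 = 1, so t = 22. So 23^(−1) ≡ 22 (mod 101). Verify: 23 · 22 = 506 ≡ 1 (mod 101). ✓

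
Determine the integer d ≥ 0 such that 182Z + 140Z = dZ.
In the PID Z, (a, b) is generated by gcd(a, b). Compute gcd(182, 140) with the extended Euclidean algorithm, tracking rows (r, s, t) with s·182 + t·140 = r:
  row A: (182, 1, 0)   [1·182 + 0·140 = 182]
  row B: (140, 0, 1)   [0·182 + 1·140 = 140]
  182 = 1·140 + 42   → row C = row A − 1·row B = (42, 1, −1)   [check: 1·182 − 1·140 = 42]
  140 = 3·42 + 14   → row D = row B − 3·row C = (14, −3, 4)   [check: −3·182 + 4·140 = 14]
  42 = 3·14 + 0   → remainder 0, stop. gcd = 14 (last nonzero row D).
So gcd(182, 140) = 14, with Bézout identity −3·182 + 4·140 = 14. Containment (⊇): the Bézout identity exhibits 14 as an element of (182, 140), giving (14) ⊆ (182, 140). Containment (⊆): since 14 | 182 and 14 | 140 (182 = 14·13, 140 = 14·10), every Z-linear combination of 182 and 140 is divisible by 14, so (182, 140) ⊆ (14). Therefore (182, 140) = (14), d = 14.

Final answer: (182, 140) = (14); d = 14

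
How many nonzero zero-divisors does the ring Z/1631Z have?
In Z/1631Z each nonzero element is either a unit (gcd with 1631 is 1) or a zero-divisor (gcd > 1). The number of units is φ(1631): factorise 1631 = 7 · 233, so φ(1631) = (7 − 1) · (233 − 1) = 6 · 232 = 1392. The nonzero elements number 1631 − 1 = 1630. Hence the nonzero zero-divisors number 1630 − 1392 = 238.

Final answer: Z/1631Z has 238 nonzero zero-divisors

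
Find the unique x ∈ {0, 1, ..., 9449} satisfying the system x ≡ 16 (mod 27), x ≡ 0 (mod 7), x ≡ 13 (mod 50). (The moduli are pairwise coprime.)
x ≡ 7063 (mod 9450); the representative in [0, 9450) is 7063

The moduli 27, 7, 50 are pairwise coprime, so by the CRT there is a unique solution mod 27·7·50 = 9450.
Solve by successive substitution. Start with x ≡ 16 (mod 27).
  Combine with x ≡ 0 (mod 7): write x = 16 + 27·t and require 16 + 27·t ≡ 0 (mod 7), i.e. 27·t ≡ 0 − 16 ≡ 5 (mod 7). Since 27^(−1) ≡ 6 (mod 7) (27 ≡ 6 (mod 7)), t ≡ 6·5 ≡ 2 (mod 7). So x ≡ 16 + 27·2 = 70 (mod 189).
  Combine with x ≡ 13 (mod 50): write x = 70 + 189·t and require 70 + 189·t ≡ 13 (mod 50), i.e. 189·t ≡ 13 − 70 ≡ 43 (mod 50). Since 189^(−1) ≡ 9 (mod 50) (189 ≡ 39 (mod 50)), t ≡ 9·43 ≡ 37 (mod 50). So x ≡ 70 + 189·37 = 7063 (mod 9450).
Unique solution in [0, 9450): x = 7063.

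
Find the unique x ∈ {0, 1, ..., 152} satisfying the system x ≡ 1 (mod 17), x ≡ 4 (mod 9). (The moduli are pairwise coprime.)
x ≡ 103 (mod 153); the representative in [0, 153) is 103

The moduli 17, 9 are pairwise coprime, so by the CRT there is a unique solution mod 17·9 = 153.
Solve by successive substitution. Start with x ≡ 1 (mod 17).
  Combine with x ≡ 4 (mod 9): write x = 1 + 17·t and require 1 + 17·t ≡ 4 (mod 9), i.e. 17·t ≡ 4 − 1 ≡ 3 (mod 9). Since 17^(−1) ≡ 8 (mod 9) (17 ≡ 8 (mod 9)), t ≡ 8·3 ≡ 6 (mod 9). So x ≡ 1 + 17·6 = 103 (mod 153).
Unique solution in [0, 153): x = 103.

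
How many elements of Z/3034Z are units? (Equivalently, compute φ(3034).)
Z/3034Z has φ(3034) = 1440 units

An element a ∈ Z/3034Z is a unit iff gcd(a, 3034) = 1, so the number of units is φ(3034). φ is multiplicative, with φ(p^e) = p^e − p^(e−1). Factorise 3034 = 2 · 37 · 41. Then
  φ(3034) = (2 − 1) · (37 − 1) · (41 − 1) = 1 · 36 · 40 = 1440.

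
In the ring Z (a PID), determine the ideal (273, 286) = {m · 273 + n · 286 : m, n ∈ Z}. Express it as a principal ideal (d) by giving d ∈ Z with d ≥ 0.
In the PID Z, (a, b) is generated by gcd(a, b). Compute gcd(286, 273) with the extended Euclidean algorithm, tracking rows (r, s, t) with s·286 + t·273 = r:
  row A: (286, 1, 0)   [1·286 + 0·273 = 286]
  row B: (273, 0, 1)   [0·286 + 1·273 = 273]
  286 = 1·273 + 13   → row C = row A − 1·row B = (13, 1, −1)   [check: 1·286 − 1·273 = 13]
  273 = 21·13 + 0   → remainder 0, stop. gcd = 13 (last nonzero row C).
So gcd(273, 286) = 13, with Bézout identity 1·286 − 1·273 = 13. Containment (⊇): the Bézout identity exhibits 13 as an element of (273, 286), giving (13) ⊆ (273, 286). Containment (⊆): since 13 | 273 and 13 | 286 (273 = 13·21, 286 = 13·22), every Z-linear combination of 273 and 286 is divisible by 13, so (273, 286) ⊆ (13). Therefore (273, 286) = (13), d = 13.

Final answer: (273, 286) = (13); d = 13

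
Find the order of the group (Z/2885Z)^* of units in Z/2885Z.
|(Z/2885Z)^*| = 2304

(Z/2885Z)^* consists of the classes a with gcd(a, 2885) = 1, so its order is φ(2885). φ is multiplicative, with φ(p^e) = p^e − p^(e−1). Factorise 2885 = 5 · 577. Then
  φ(2885) = (5 − 1) · (577 − 1) = 4 · 576 = 2304.
Thus |(Z/2885Z)^*| = 2304.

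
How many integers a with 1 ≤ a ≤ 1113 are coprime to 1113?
The number of a ∈ {1, ..., 1113} with gcd(a, 1113) = 1 is by definition Euler's totient φ(1113). φ is multiplicative, with φ(p^e) = p^e − p^(e−1). Factorise 1113 = 3 · 7 · 53. Then
  φ(1113) = (3 − 1) · (7 − 1) · (53 − 1) = 2 · 6 · 52 = 624.
So there are 624 such integers.

Final answer: 624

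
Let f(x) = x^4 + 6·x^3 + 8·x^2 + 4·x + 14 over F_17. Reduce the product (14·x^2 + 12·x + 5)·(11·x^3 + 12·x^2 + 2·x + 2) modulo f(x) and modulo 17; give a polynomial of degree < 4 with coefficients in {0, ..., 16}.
Multiply as integer polynomials: a · b = 154·x^5 + 300·x^4 + 227·x^3 + 112·x^2 + 34·x + 10. Reducing coefficients mod 17: a · b ≡ x^5 + 11·x^4 + 6·x^3 + 10·x^2 + 10. Now divide by f(x) = x^4 + 6·x^3 + 8·x^2 + 4·x + 14 in F_17[x], eliminating the leading term at each step:
  leading term x^5: subtract (x)·f(x) = x^5 + 6·x^4 + 8·x^3 + 4·x^2 + 14·x, leaving 5·x^4 + 15·x^3 + 6·x^2 + 3·x + 10 (coefficients mod 17)
  leading term 5·x^4: subtract (5)·f(x) = 5·x^4 + 13·x^3 + 6·x^2 + 3·x + 2, leaving 2·x^3 + 8 (coefficients mod 17)
The degree is now < 4, so this is the remainder. Hence a · b ≡ 2·x^3 + 8 in F_17[x]/(f).

Final answer: a · b ≡ 2·x^3 + 8 (mod f(x))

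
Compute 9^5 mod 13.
3

Use repeated squaring. Binary(5) = 101. Walk through the bits of the exponent 5 left-to-right: at each bit after the leading one, square the running value, then multiply by 9 if the bit is 1 (always reducing mod 13):
  bit 1 = 1 (leading): start with 9.
  bit 2 = 0: square 9^2 = 81 ≡ 3 (mod 13).
  bit 3 = 1: square 3^2 = 9; bit is 1, so multiply 9·9 = 81 ≡ 3 (mod 13).
Final value: 9^5 ≡ 3 (mod 13).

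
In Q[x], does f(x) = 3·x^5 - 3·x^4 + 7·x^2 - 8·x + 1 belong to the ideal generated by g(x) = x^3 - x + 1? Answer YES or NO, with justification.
In Q[x] the ideal (g) consists of all multiples of g, so f ∈ (g) iff g | f, i.e. iff the remainder of f on division by g is 0. Divide f by g (g is monic, so eliminate the leading term of the running remainder at each step):
  leading term 3·x^5: subtract (3·x^2)·g(x) = 3·x^5 - 3·x^3 + 3·x^2, leaving -3·x^4 + 3·x^3 + 4·x^2 - 8·x + 1
  leading term -3·x^4: subtract (-3·x)·g(x) = -3·x^4 + 3·x^2 - 3·x, leaving 3·x^3 + x^2 - 5·x + 1
  leading term 3·x^3: subtract (3)·g(x) = 3·x^3 - 3·x + 3, leaving x^2 - 2·x - 2
The remainder r(x) = x^2 - 2·x - 2 ≠ 0 (and deg r < deg g), so g ∤ f, i.e. f ∉ (g).

Final answer: NO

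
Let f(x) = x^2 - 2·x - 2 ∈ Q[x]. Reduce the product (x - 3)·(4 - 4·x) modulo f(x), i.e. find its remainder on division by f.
a · b ≡ 8·x - 20 (mod f(x))

First multiply in Q[x] without reducing: a · b = -4·x^2 + 16·x - 12. Now divide by f(x) = x^2 - 2·x - 2, eliminating the leading term at each step:
  leading term -4·x^2: subtract (-4)·f(x) = -4·x^2 + 8·x + 8, leaving 8·x - 20
The degree is now < 2, so this is the remainder. Hence a · b ≡ 8·x - 20 in Q[x]/(f).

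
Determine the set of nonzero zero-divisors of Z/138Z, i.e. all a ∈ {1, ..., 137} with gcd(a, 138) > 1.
An element a ∈ Z/138Z (with a ≠ 0) is a zero-divisor iff gcd(a, 138) > 1 (because a is a unit precisely when gcd(a, n) = 1, and in Z/nZ every nonzero, non-unit element is a zero-divisor). Scan a = 1, ..., 137 and keep those with gcd(a, 138) > 1:
  gcd(2, 138) = 2, gcd(3, 138) = 3, gcd(4, 138) = 2, gcd(6, 138) = 6, gcd(8, 138) = 2, gcd(9, 138) = 3, gcd(10, 138) = 2, gcd(12, 138) = 6, gcd(14, 138) = 2, gcd(15, 138) = 3, gcd(16, 138) = 2, gcd(18, 138) = 6, gcd(20, 138) = 2, gcd(21, 138) = 3, gcd(22, 138) = 2, gcd(23, 138) = 23, gcd(24, 138) = 6, gcd(26, 138) = 2, gcd(27, 138) = 3, gcd(28, 138) = 2, gcd(30, 138) = 6, gcd(32, 138) = 2, gcd(33, 138) = 3, gcd(34, 138) = 2, gcd(36, 138) = 6, gcd(38, 138) = 2, gcd(39, 138) = 3, gcd(40, 138) = 2, gcd(42, 138) = 6, gcd(44, 138) = 2, gcd(45, 138) = 3, gcd(46, 138) = 46, gcd(48, 138) = 6, gcd(50, 138) = 2, gcd(51, 138) = 3, gcd(52, 138) = 2, gcd(54, 138) = 6, gcd(56, 138) = 2, gcd(57, 138) = 3, gcd(58, 138) = 2, gcd(60, 138) = 6, gcd(62, 138) = 2, gcd(63, 138) = 3, gcd(64, 138) = 2, gcd(66, 138) = 6, gcd(68, 138) = 2, gcd(69, 138) = 69, gcd(70, 138) = 2, gcd(72, 138) = 6, gcd(74, 138) = 2, gcd(75, 138) = 3, gcd(76, 138) = 2, gcd(78, 138) = 6, gcd(80, 138) = 2, gcd(81, 138) = 3, gcd(82, 138) = 2, gcd(84, 138) = 6, gcd(86, 138) = 2, gcd(87, 138) = 3, gcd(88, 138) = 2, gcd(90, 138) = 6, gcd(92, 138) = 46, gcd(93, 138) = 3, gcd(94, 138) = 2, gcd(96, 138) = 6, gcd(98, 138) = 2, gcd(99, 138) = 3, gcd(100, 138) = 2, gcd(102, 138) = 6, gcd(104, 138) = 2, gcd(105, 138) = 3, gcd(106, 138) = 2, gcd(108, 138) = 6, gcd(110, 138) = 2, gcd(111, 138) = 3, gcd(112, 138) = 2, gcd(114, 138) = 6, gcd(115, 138) = 23, gcd(116, 138) = 2, gcd(117, 138) = 3, gcd(118, 138) = 2, gcd(120, 138) = 6, gcd(122, 138) = 2, gcd(123, 138) = 3, gcd(124, 138) = 2, gcd(126, 138) = 6, gcd(128, 138) = 2, gcd(129, 138) = 3, gcd(130, 138) = 2, gcd(132, 138) = 6, gcd(134, 138) = 2, gcd(135, 138) = 3, gcd(136, 138) = 2.
All other a ∈ {1, ..., 137} have gcd(a, 138) = 1 and are units. So the nonzero zero-divisors are exactly the 93 values of a appearing in this scan.

Final answer: nonzero zero-divisors of Z/138Z = {2, 3, 4, 6, 8, 9, 10, 12, 14, 15, 16, 18, 20, 21, 22, 23, 24, 26, 27, 28, 30, 32, 33, 34, 36, 38, 39, 40, 42, 44, 45, 46, 48, 50, 51, 52, 54, 56, 57, 58, 60, 62, 63, 64, 66, 68, 69, 70, 72, 74, 75, 76, 78, 80, 81, 82, 84, 86, 87, 88, 90, 92, 93, 94, 96, 98, 99, 100, 102, 104, 105, 106, 108, 110, 111, 112, 114, 115, 116, 117, 118, 120, 122, 123, 124, 126, 128, 129, 130, 132, 134, 135, 136}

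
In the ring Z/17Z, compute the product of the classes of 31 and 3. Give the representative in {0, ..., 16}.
8

Reduce the factors first: 31 ≡ 14 (mod 17), so 31 · 3 ≡ 14 · 3 (mod 17). 14 · 3 = 42. Dividing by 17: 42 = 2·17 + 8. So (31 · 3) mod 17 = 8.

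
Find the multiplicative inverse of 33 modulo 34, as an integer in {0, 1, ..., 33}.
33^(−1) ≡ 33 (mod 34)

Apply the extended Euclidean algorithm to (34, 33), tracking rows (r, s, t) with s·34 + t·33 = r. Each division r_prev = q·r_cur + r_new produces the new row as (previous row) − q·(current row):
  row A: (34, 1, 0)   [1·34 + 0·33 = 34]
  row B: (33, 0, 1)   [0·34 + 1·33 = 33]
  34 = 1·33 + 1   → row C = row A − 1·row B = (1, 1, −1)   [check: 1·34 − 1·33 = 1]
  33 = 33·1 + 0   → remainder 0, stop. gcd = 1 (last nonzero row C).
The gcd is 1, so 33 is invertible mod 34. The last nonzero row gives 1·34 − 1·33 = 1, so t = −1. So 33^(−1) ≡ −1 ≡ 33 (mod 34). Verify: 33 · 33 = 1089 ≡ 1 (mod 34). ✓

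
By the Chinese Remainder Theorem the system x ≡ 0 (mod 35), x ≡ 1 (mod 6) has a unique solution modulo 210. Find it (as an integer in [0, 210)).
x ≡ 175 (mod 210); the representative in [0, 210) is 175

The moduli 35, 6 are pairwise coprime, so by the CRT there is a unique solution mod 35·6 = 210.
Solve by successive substitution. Start with x ≡ 0 (mod 35).
  Combine with x ≡ 1 (mod 6): write x = 35·t and require 35·t ≡ 1 (mod 6). Since 35^(−1) ≡ 5 (mod 6) (35 ≡ 5 (mod 6)), t ≡ 5·1 ≡ 5 (mod 6). So x ≡ 35·5 = 175 (mod 210).
Unique solution in [0, 210): x = 175.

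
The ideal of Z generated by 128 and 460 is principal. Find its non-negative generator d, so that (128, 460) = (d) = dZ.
(128, 460) = (4); d = 4

In the PID Z, (a, b) is generated by gcd(a, b). Compute gcd(460, 128) with the extended Euclidean algorithm, tracking rows (r, s, t) with s·460 + t·128 = r:
  row A: (460, 1, 0)   [1·460 + 0·128 = 460]
  row B: (128, 0, 1)   [0·460 + 1·128 = 128]
  460 = 3·128 + 76   → row C = row A − 3·row B = (76, 1, −3)   [check: 1·460 − 3·128 = 76]
  128 = 1·76 + 52   → row D = row B − 1·row C = (52, −1, 4)   [check: −1·460 + 4·128 = 52]
  76 = 1·52 + 24   → row E = row C − 1·row D = (24, 2, −7)   [check: 2·460 − 7·128 = 24]
  52 = 2·24 + 4   → row F = row D − 2·row E = (4, −5, 18)   [check: −5·460 + 18·128 = 4]
  24 = 6·4 + 0   → remainder 0, stop. gcd = 4 (last nonzero row F).
So gcd(128, 460) = 4, with Bézout identity −5·460 + 18·128 = 4. Containment (⊇): the Bézout identity exhibits 4 as an element of (128, 460), giving (4) ⊆ (128, 460). Containment (⊆): since 4 | 128 and 4 | 460 (128 = 4·32, 460 = 4·115), every Z-linear combination of 128 and 460 is divisible by 4, so (128, 460) ⊆ (4). Therefore (128, 460) = (4), d = 4.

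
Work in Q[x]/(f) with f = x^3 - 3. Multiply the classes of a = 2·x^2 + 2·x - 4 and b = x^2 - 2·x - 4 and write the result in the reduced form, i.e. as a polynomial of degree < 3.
a · b ≡ -16·x^2 + 6·x + 10 (mod f(x))

First multiply in Q[x] without reducing: a · b = 2·x^4 - 2·x^3 - 16·x^2 + 16. Now divide by f(x) = x^3 - 3, eliminating the leading term at each step:
  leading term 2·x^4: subtract (2·x)·f(x) = 2·x^4 - 6·x, leaving -2·x^3 - 16·x^2 + 6·x + 16
  leading term -2·x^3: subtract (-2)·f(x) = 6 - 2·x^3, leaving -16·x^2 + 6·x + 10
The degree is now < 3, so this is the remainder. Hence a · b ≡ -16·x^2 + 6·x + 10 in Q[x]/(f).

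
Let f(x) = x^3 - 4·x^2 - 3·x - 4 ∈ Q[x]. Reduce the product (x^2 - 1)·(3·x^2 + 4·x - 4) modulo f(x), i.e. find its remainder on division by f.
First multiply in Q[x] without reducing: a · b = 3·x^4 + 4·x^3 - 7·x^2 - 4·x + 4. Now divide by f(x) = x^3 - 4·x^2 - 3·x - 4, eliminating the leading term at each step:
  leading term 3·x^4: subtract (3·x)·f(x) = 3·x^4 - 12·x^3 - 9·x^2 - 12·x, leaving 16·x^3 + 2·x^2 + 8·x + 4
  leading term 16·x^3: subtract (16)·f(x) = 16·x^3 - 64·x^2 - 48·x - 64, leaving 66·x^2 + 56·x + 68
The degree is now < 3, so this is the remainder. Hence a · b ≡ 66·x^2 + 56·x + 68 in Q[x]/(f).

Final answer: a · b ≡ 66·x^2 + 56·x + 68 (mod f(x))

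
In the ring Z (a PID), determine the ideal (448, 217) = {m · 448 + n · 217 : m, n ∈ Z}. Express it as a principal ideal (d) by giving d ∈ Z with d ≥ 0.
In the PID Z, (a, b) is generated by gcd(a, b). Compute gcd(448, 217) with the extended Euclidean algorithm, tracking rows (r, s, t) with s·448 + t·217 = r:
  row A: (448, 1, 0)   [1·448 + 0·217 = 448]
  row B: (217, 0, 1)   [0·448 + 1·217 = 217]
  448 = 2·217 + 14   → row C = row A − 2·row B = (14, 1, −2)   [check: 1·448 − 2·217 = 14]
  217 = 15·14 + 7   → row D = row B − 15·row C = (7, −15, 31)   [check: −15·448 + 31·217 = 7]
  14 = 2·7 + 0   → remainder 0, stop. gcd = 7 (last nonzero row D).
So gcd(448, 217) = 7, with Bézout identity −15·448 + 31·217 = 7. Containment (⊇): the Bézout identity exhibits 7 as an element of (448, 217), giving (7) ⊆ (448, 217). Containment (⊆): since 7 | 448 and 7 | 217 (448 = 7·64, 217 = 7·31), every Z-linear combination of 448 and 217 is divisible by 7, so (448, 217) ⊆ (7). Therefore (448, 217) = (7), d = 7.

Final answer: (448, 217) = (7); d = 7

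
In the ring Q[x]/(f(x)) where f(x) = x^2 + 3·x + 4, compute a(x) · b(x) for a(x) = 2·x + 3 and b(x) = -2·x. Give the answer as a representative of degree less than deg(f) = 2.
First multiply in Q[x] without reducing: a · b = -4·x^2 - 6·x. Now divide by f(x) = x^2 + 3·x + 4, eliminating the leading term at each step:
  leading term -4·x^2: subtract (-4)·f(x) = -4·x^2 - 12·x - 16, leaving 6·x + 16
The degree is now < 2, so this is the remainder. Hence a · b ≡ 6·x + 16 in Q[x]/(f).

Final answer: a · b ≡ 6·x + 16 (mod f(x))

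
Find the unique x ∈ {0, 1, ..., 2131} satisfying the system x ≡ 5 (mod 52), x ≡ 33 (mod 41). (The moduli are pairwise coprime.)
The moduli 52, 41 are pairwise coprime, so by the CRT there is a unique solution mod 52·41 = 2132.
Solve by successive substitution. Start with x ≡ 5 (mod 52).
  Combine with x ≡ 33 (mod 41): write x = 5 + 52·t and require 5 + 52·t ≡ 33 (mod 41), i.e. 52·t ≡ 33 − 5 ≡ 28 (mod 41). Since 52^(−1) ≡ 15 (mod 41) (52 ≡ 11 (mod 41)), t ≡ 15·28 ≡ 10 (mod 41). So x ≡ 5 + 52·10 = 525 (mod 2132).
Unique solution in [0, 2132): x = 525.

Final answer: x ≡ 525 (mod 2132); the representative in [0, 2132) is 525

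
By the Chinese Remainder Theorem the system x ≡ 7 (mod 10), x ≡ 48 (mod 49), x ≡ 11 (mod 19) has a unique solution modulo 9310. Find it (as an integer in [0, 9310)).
x ≡ 5977 (mod 9310); the representative in [0, 9310) is 5977

The moduli 10, 49, 19 are pairwise coprime, so by the CRT there is a unique solution mod 10·49·19 = 9310.
Solve by successive substitution. Start with x ≡ 7 (mod 10).
  Combine with x ≡ 48 (mod 49): write x = 7 + 10·t and require 7 + 10·t ≡ 48 (mod 49), i.e. 10·t ≡ 48 − 7 ≡ 41 (mod 49). Since 10^(−1) ≡ 5 (mod 49), t ≡ 5·41 ≡ 9 (mod 49). So x ≡ 7 + 10·9 = 97 (mod 490).
  Combine with x ≡ 11 (mod 19): write x = 97 + 490·t and require 97 + 490·t ≡ 11 (mod 19), i.e. 490·t ≡ 11 − 97 ≡ 9 (mod 19). Since 490^(−1) ≡ 14 (mod 19) (490 ≡ 15 (mod 19)), t ≡ 14·9 ≡ 12 (mod 19). So x ≡ 97 + 490·12 = 5977 (mod 9310).
Unique solution in [0, 9310): x = 5977.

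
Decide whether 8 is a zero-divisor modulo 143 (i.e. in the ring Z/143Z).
NO

gcd(8, 143) = 1, so 8 is a unit in Z/143Z (it has a multiplicative inverse). A unit cannot be a zero-divisor: if 8·b ≡ 0 then multiplying both sides by 8^(−1) gives b ≡ 0. So 8 is not a zero-divisor.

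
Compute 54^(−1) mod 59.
54^(−1) ≡ 47 (mod 59)

Apply the extended Euclidean algorithm to (59, 54), tracking rows (r, s, t) with s·59 + t·54 = r. Each division r_prev = q·r_cur + r_new produces the new row as (previous row) − q·(current row):
  row A: (59, 1, 0)   [1·59 + 0·54 = 59]
  row B: (54, 0, 1)   [0·59 + 1·54 = 54]
  59 = 1·54 + 5   → row C = row A − 1·row B = (5, 1, −1)   [check: 1·59 − 1·54 = 5]
  54 = 10·5 + 4   → row D = row B − 10·row C = (4, −10, 11)   [check: −10·59 + 11·54 = 4]
  5 = 1·4 + 1   → row E = row C − 1·row D = (1, 11, −12)   [check: 11·59 − 12·54 = 1]
  4 = 4·1 + 0   → remainder 0, stop. gcd = 1 (last nonzero row E).
The gcd is 1, so 54 is invertible mod 59. The last nonzero row gives 11·59 − 12·54 = 1, so t = −12. So 54^(−1) ≡ −12 ≡ 47 (mod 59). Verify: 54 · 47 = 2538 ≡ 1 (mod 59). ✓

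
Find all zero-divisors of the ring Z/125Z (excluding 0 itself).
nonzero zero-divisors of Z/125Z = {5, 10, 15, 20, 25, 30, 35, 40, 45, 50, 55, 60, 65, 70, 75, 80, 85, 90, 95, 100, 105, 110, 115, 120}

An element a ∈ Z/125Z (with a ≠ 0) is a zero-divisor iff gcd(a, 125) > 1 (because a is a unit precisely when gcd(a, n) = 1, and in Z/nZ every nonzero, non-unit element is a zero-divisor). Scan a = 1, ..., 124 and keep those with gcd(a, 125) > 1:
  gcd(5, 125) = 5, gcd(10, 125) = 5, gcd(15, 125) = 5, gcd(20, 125) = 5, gcd(25, 125) = 25, gcd(30, 125) = 5, gcd(35, 125) = 5, gcd(40, 125) = 5, gcd(45, 125) = 5, gcd(50, 125) = 25, gcd(55, 125) = 5, gcd(60, 125) = 5, gcd(65, 125) = 5, gcd(70, 125) = 5, gcd(75, 125) = 25, gcd(80, 125) = 5, gcd(85, 125) = 5, gcd(90, 125) = 5, gcd(95, 125) = 5, gcd(100, 125) = 25, gcd(105, 125) = 5, gcd(110, 125) = 5, gcd(115, 125) = 5, gcd(120, 125) = 5.
All other a ∈ {1, ..., 124} have gcd(a, 125) = 1 and are units. So the nonzero zero-divisors are exactly the 24 values of a appearing in this scan.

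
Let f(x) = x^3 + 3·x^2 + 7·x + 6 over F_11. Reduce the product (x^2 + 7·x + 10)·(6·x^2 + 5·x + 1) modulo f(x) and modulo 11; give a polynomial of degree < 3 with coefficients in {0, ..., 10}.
a · b ≡ 5·x + 1 (mod f(x))

Multiply as integer polynomials: a · b = 6·x^4 + 47·x^3 + 96·x^2 + 57·x + 10. Reducing coefficients mod 11: a · b ≡ 6·x^4 + 3·x^3 + 8·x^2 + 2·x + 10. Now divide by f(x) = x^3 + 3·x^2 + 7·x + 6 in F_11[x], eliminating the leading term at each step:
  leading term 6·x^4: subtract (6·x)·f(x) = 6·x^4 + 7·x^3 + 9·x^2 + 3·x, leaving 7·x^3 + 10·x^2 + 10·x + 10 (coefficients mod 11)
  leading term 7·x^3: subtract (7)·f(x) = 7·x^3 + 10·x^2 + 5·x + 9, leaving 5·x + 1 (coefficients mod 11)
The degree is now < 3, so this is the remainder. Hence a · b ≡ 5·x + 1 in F_11[x]/(f).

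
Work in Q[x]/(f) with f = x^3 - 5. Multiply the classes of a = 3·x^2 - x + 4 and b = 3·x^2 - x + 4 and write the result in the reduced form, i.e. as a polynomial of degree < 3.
First multiply in Q[x] without reducing: a · b = 9·x^4 - 6·x^3 + 25·x^2 - 8·x + 16. Now divide by f(x) = x^3 - 5, eliminating the leading term at each step:
  leading term 9·x^4: subtract (9·x)·f(x) = 9·x^4 - 45·x, leaving -6·x^3 + 25·x^2 + 37·x + 16
  leading term -6·x^3: subtract (-6)·f(x) = 30 - 6·x^3, leaving 25·x^2 + 37·x - 14
The degree is now < 3, so this is the remainder. Hence a · b ≡ 25·x^2 + 37·x - 14 in Q[x]/(f).

Final answer: a · b ≡ 25·x^2 + 37·x - 14 (mod f(x))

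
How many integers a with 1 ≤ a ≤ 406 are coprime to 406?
168

The number of a ∈ {1, ..., 406} with gcd(a, 406) = 1 is by definition Euler's totient φ(406). φ is multiplicative, with φ(p^e) = p^e − p^(e−1). Factorise 406 = 2 · 7 · 29. Then
  φ(406) = (2 − 1) · (7 − 1) · (29 − 1) = 1 · 6 · 28 = 168.
So there are 168 such integers.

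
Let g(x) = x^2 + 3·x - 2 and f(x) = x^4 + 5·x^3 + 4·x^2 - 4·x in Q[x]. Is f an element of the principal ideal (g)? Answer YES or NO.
In Q[x] the ideal (g) consists of all multiples of g, so f ∈ (g) iff g | f, i.e. iff the remainder of f on division by g is 0. Divide f by g (g is monic, so eliminate the leading term of the running remainder at each step):
  leading term x^4: subtract (x^2)·g(x) = x^4 + 3·x^3 - 2·x^2, leaving 2·x^3 + 6·x^2 - 4·x
  leading term 2·x^3: subtract (2·x)·g(x) = 2·x^3 + 6·x^2 - 4·x, leaving 0
The remainder is 0, so f(x) = g(x) · h(x) with h(x) = x^2 + 2·x. Hence g | f, i.e. f ∈ (g).

Final answer: YES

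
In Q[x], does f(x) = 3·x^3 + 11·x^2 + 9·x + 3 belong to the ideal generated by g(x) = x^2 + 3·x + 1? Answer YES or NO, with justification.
NO

In Q[x] the ideal (g) consists of all multiples of g, so f ∈ (g) iff g | f, i.e. iff the remainder of f on division by g is 0. Divide f by g (g is monic, so eliminate the leading term of the running remainder at each step):
  leading term 3·x^3: subtract (3·x)·g(x) = 3·x^3 + 9·x^2 + 3·x, leaving 2·x^2 + 6·x + 3
  leading term 2·x^2: subtract (2)·g(x) = 2·x^2 + 6·x + 2, leaving 1
The remainder r(x) = 1 ≠ 0 (and deg r < deg g), so g ∤ f, i.e. f ∉ (g).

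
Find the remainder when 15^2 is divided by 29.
Use repeated squaring. Binary(2) = 10. Walk through the bits of the exponent 2 left-to-right: at each bit after the leading one, square the running value, then multiply by 15 if the bit is 1 (always reducing mod 29):
  bit 1 = 1 (leading): start with 15.
  bit 2 = 0: square 15^2 = 225 ≡ 22 (mod 29).
Final value: 15^2 ≡ 22 (mod 29).

Final answer: 22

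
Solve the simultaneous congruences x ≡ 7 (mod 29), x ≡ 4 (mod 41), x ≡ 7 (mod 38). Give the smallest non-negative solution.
x ≡ 18741 (mod 45182); the representative in [0, 45182) is 18741

The moduli 29, 41, 38 are pairwise coprime, so by the CRT there is a unique solution mod 29·41·38 = 45182.
Solve by successive substitution. Start with x ≡ 7 (mod 29).
  Combine with x ≡ 4 (mod 41): write x = 7 + 29·t and require 7 + 29·t ≡ 4 (mod 41), i.e. 29·t ≡ 4 − 7 ≡ 38 (mod 41). Since 29^(−1) ≡ 17 (mod 41), t ≡ 17·38 ≡ 31 (mod 41). So x ≡ 7 + 29·31 = 906 (mod 1189).
  Combine with x ≡ 7 (mod 38): write x = 906 + 1189·t and require 906 + 1189·t ≡ 7 (mod 38), i.e. 1189·t ≡ 7 − 906 ≡ 13 (mod 38). Since 1189^(−1) ≡ 7 (mod 38) (1189 ≡ 11 (mod 38)), t ≡ 7·13 ≡ 15 (mod 38). So x ≡ 906 + 1189·15 = 18741 (mod 45182).
Unique solution in [0, 45182): x = 18741.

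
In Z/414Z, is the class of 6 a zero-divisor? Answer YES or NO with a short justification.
YES

gcd(6, 414) = 6 > 1, so 6 is not a unit in Z/414Z. In Z/nZ every nonzero non-unit is a zero-divisor: explicitly, take b = 414/gcd = 69 ≠ 0 (mod 414); then 6·69 = 414 = 1·414, i.e. 6·69 ≡ 0 (mod 414). So 6 is a zero-divisor.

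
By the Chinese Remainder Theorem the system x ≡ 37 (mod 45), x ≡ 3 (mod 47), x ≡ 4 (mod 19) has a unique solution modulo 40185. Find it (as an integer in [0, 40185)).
x ≡ 802 (mod 40185); the representative in [0, 40185) is 802

The moduli 45, 47, 19 are pairwise coprime, so by the CRT there is a unique solution mod 45·47·19 = 40185.
Solve by successive substitution. Start with x ≡ 37 (mod 45).
  Combine with x ≡ 3 (mod 47): write x = 37 + 45·t and require 37 + 45·t ≡ 3 (mod 47), i.e. 45·t ≡ 3 − 37 ≡ 13 (mod 47). Since 45^(−1) ≡ 23 (mod 47), t ≡ 23·13 ≡ 17 (mod 47). So x ≡ 37 + 45·17 = 802 (mod 2115).
  Combine with x ≡ 4 (mod 19): write x = 802 + 2115·t and require 802 + 2115·t ≡ 4 (mod 19), i.e. 2115·t ≡ 4 − 802 ≡ 0 (mod 19). Since 2115^(−1) ≡ 16 (mod 19) (2115 ≡ 6 (mod 19)), t ≡ 16·0 ≡ 0 (mod 19). So x ≡ 802 + 2115·0 = 802 (mod 40185).
Unique solution in [0, 40185): x = 802.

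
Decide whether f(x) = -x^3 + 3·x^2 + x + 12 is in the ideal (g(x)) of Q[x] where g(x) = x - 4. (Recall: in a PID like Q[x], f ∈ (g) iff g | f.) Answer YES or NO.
In Q[x] the ideal (g) consists of all multiples of g, so f ∈ (g) iff g | f, i.e. iff the remainder of f on division by g is 0. Divide f by g (g is monic, so eliminate the leading term of the running remainder at each step):
  leading term -x^3: subtract (-x^2)·g(x) = -x^3 + 4·x^2, leaving -x^2 + x + 12
  leading term -x^2: subtract (-x)·g(x) = -x^2 + 4·x, leaving 12 - 3·x
  leading term -3·x: subtract (-3)·g(x) = 12 - 3·x, leaving 0
The remainder is 0, so f(x) = g(x) · h(x) with h(x) = -x^2 - x - 3. Hence g | f, i.e. f ∈ (g).

Final answer: YES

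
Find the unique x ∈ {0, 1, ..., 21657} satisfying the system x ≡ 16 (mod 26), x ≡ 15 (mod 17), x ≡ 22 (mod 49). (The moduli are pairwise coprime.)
The moduli 26, 17, 49 are pairwise coprime, so by the CRT there is a unique solution mod 26·17·49 = 21658.
Solve by successive substitution. Start with x ≡ 16 (mod 26).
  Combine with x ≡ 15 (mod 17): write x = 16 + 26·t and require 16 + 26·t ≡ 15 (mod 17), i.e. 26·t ≡ 15 − 16 ≡ 16 (mod 17). Since 26^(−1) ≡ 2 (mod 17) (26 ≡ 9 (mod 17)), t ≡ 2·16 ≡ 15 (mod 17). So x ≡ 16 + 26·15 = 406 (mod 442).
  Combine with x ≡ 22 (mod 49): write x = 406 + 442·t and require 406 + 442·t ≡ 22 (mod 49), i.e. 442·t ≡ 22 − 406 ≡ 8 (mod 49). Since 442^(−1) ≡ 1 (mod 49) (442 ≡ 1 (mod 49)), t ≡ 1·8 ≡ 8 (mod 49). So x ≡ 406 + 442·8 = 3942 (mod 21658).
Unique solution in [0, 21658): x = 3942.

Final answer: x ≡ 3942 (mod 21658); the representative in [0, 21658) is 3942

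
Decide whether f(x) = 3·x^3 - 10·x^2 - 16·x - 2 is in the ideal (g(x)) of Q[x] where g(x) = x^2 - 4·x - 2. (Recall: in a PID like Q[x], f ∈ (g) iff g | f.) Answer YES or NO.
In Q[x] the ideal (g) consists of all multiples of g, so f ∈ (g) iff g | f, i.e. iff the remainder of f on division by g is 0. Divide f by g (g is monic, so eliminate the leading term of the running remainder at each step):
  leading term 3·x^3: subtract (3·x)·g(x) = 3·x^3 - 12·x^2 - 6·x, leaving 2·x^2 - 10·x - 2
  leading term 2·x^2: subtract (2)·g(x) = 2·x^2 - 8·x - 4, leaving 2 - 2·x
The remainder r(x) = 2 - 2·x ≠ 0 (and deg r < deg g), so g ∤ f, i.e. f ∉ (g).

Final answer: NO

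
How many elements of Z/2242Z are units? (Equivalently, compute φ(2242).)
An element a ∈ Z/2242Z is a unit iff gcd(a, 2242) = 1, so the number of units is φ(2242). φ is multiplicative, with φ(p^e) = p^e − p^(e−1). Factorise 2242 = 2 · 19 · 59. Then
  φ(2242) = (2 − 1) · (19 − 1) · (59 − 1) = 1 · 18 · 58 = 1044.

Final answer: Z/2242Z has φ(2242) = 1044 units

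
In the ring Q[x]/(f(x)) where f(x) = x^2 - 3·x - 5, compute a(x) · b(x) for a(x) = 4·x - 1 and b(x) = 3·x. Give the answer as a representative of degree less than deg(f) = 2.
a · b ≡ 33·x + 60 (mod f(x))

First multiply in Q[x] without reducing: a · b = 12·x^2 - 3·x. Now divide by f(x) = x^2 - 3·x - 5, eliminating the leading term at each step:
  leading term 12·x^2: subtract (12)·f(x) = 12·x^2 - 36·x - 60, leaving 33·x + 60
The degree is now < 2, so this is the remainder. Hence a · b ≡ 33·x + 60 in Q[x]/(f).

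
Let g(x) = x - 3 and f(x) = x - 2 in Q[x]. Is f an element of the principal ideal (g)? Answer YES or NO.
In Q[x] the ideal (g) consists of all multiples of g, so f ∈ (g) iff g | f, i.e. iff the remainder of f on division by g is 0. Divide f by g (g is monic, so eliminate the leading term of the running remainder at each step):
  leading term x: subtract (1)·g(x) = x - 3, leaving 1
The remainder r(x) = 1 ≠ 0 (and deg r < deg g), so g ∤ f, i.e. f ∉ (g).

Final answer: NO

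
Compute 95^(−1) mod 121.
95^(−1) ≡ 107 (mod 121)

Apply the extended Euclidean algorithm to (121, 95), tracking rows (r, s, t) with s·121 + t·95 = r. Each division r_prev = q·r_cur + r_new produces the new row as (previous row) − q·(current row):
  row A: (121, 1, 0)   [1·121 + 0·95 = 121]
  row B: (95, 0, 1)   [0·121 + 1·95 = 95]
  121 = 1·95 + 26   → row C = row A − 1·row B = (26, 1, −1)   [check: 1·121 − 1·95 = 26]
  95 = 3·26 + 17   → row D = row B − 3·row C = (17, −3, 4)   [check: −3·121 + 4·95 = 17]
  26 = 1·17 + 9   → row E = row C − 1·row D = (9, 4, −5)   [check: 4·121 − 5·95 = 9]
  17 = 1·9 + 8   → row F = row D − 1·row E = (8, −7, 9)   [check: −7·121 + 9·95 = 8]
  9 = 1·8 + 1   → row G = row E − 1·row F = (1, 11, −14)   [check: 11·121 − 14·95 = 1]
  8 = 8·1 + 0   → remainder 0, stop. gcd = 1 (last nonzero row G).
The gcd is 1, so 95 is invertible mod 121. The last nonzero row gives 11·121 − 14·95 = 1, so t = −14. So 95^(−1) ≡ −14 ≡ 107 (mod 121). Verify: 95 · 107 = 10165 ≡ 1 (mod 121). ✓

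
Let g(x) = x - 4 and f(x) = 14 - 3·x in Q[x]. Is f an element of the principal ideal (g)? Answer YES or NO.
NO

In Q[x] the ideal (g) consists of all multiples of g, so f ∈ (g) iff g | f, i.e. iff the remainder of f on division by g is 0. Divide f by g (g is monic, so eliminate the leading term of the running remainder at each step):
  leading term -3·x: subtract (-3)·g(x) = 12 - 3·x, leaving 2
The remainder r(x) = 2 ≠ 0 (and deg r < deg g), so g ∤ f, i.e. f ∉ (g).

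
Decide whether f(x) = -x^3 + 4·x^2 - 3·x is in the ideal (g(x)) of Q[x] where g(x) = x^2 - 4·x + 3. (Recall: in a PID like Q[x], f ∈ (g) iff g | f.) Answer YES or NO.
YES

In Q[x] the ideal (g) consists of all multiples of g, so f ∈ (g) iff g | f, i.e. iff the remainder of f on division by g is 0. Divide f by g (g is monic, so eliminate the leading term of the running remainder at each step):
  leading term -x^3: subtract (-x)·g(x) = -x^3 + 4·x^2 - 3·x, leaving 0
The remainder is 0, so f(x) = g(x) · h(x) with h(x) = -x. Hence g | f, i.e. f ∈ (g).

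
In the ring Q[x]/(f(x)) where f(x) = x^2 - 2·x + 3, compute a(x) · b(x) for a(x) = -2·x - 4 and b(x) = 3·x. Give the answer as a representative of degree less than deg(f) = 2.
a · b ≡ 18 - 24·x (mod f(x))

First multiply in Q[x] without reducing: a · b = -6·x^2 - 12·x. Now divide by f(x) = x^2 - 2·x + 3, eliminating the leading term at each step:
  leading term -6·x^2: subtract (-6)·f(x) = -6·x^2 + 12·x - 18, leaving 18 - 24·x
The degree is now < 2, so this is the remainder. Hence a · b ≡ 18 - 24·x in Q[x]/(f).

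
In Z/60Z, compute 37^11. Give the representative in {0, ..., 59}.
Use repeated squaring. Binary(11) = 1011. Walk through the bits of the exponent 11 left-to-right: at each bit after the leading one, square the running value, then multiply by 37 if the bit is 1 (always reducing mod 60):
  bit 1 = 1 (leading): start with 37.
  bit 2 = 0: square 37^2 = 1369 ≡ 49 (mod 60).
  bit 3 = 1: square 49^2 = 2401 ≡ 1; bit is 1, so multiply 1·37 = 37 (mod 60).
  bit 4 = 1: square 37^2 = 1369 ≡ 49; bit is 1, so multiply 49·37 = 1813 ≡ 13 (mod 60).
Final value: 37^11 ≡ 13 (mod 60).

Final answer: 13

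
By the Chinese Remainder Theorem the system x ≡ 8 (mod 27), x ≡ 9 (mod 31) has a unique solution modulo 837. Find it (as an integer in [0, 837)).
The moduli 27, 31 are pairwise coprime, so by the CRT there is a unique solution mod 27·31 = 837.
Solve by successive substitution. Start with x ≡ 8 (mod 27).
  Combine with x ≡ 9 (mod 31): write x = 8 + 27·t and require 8 + 27·t ≡ 9 (mod 31), i.e. 27·t ≡ 9 − 8 ≡ 1 (mod 31). Since 27^(−1) ≡ 23 (mod 31), t ≡ 23·1 ≡ 23 (mod 31). So x ≡ 8 + 27·23 = 629 (mod 837).
Unique solution in [0, 837): x = 629.

Final answer: x ≡ 629 (mod 837); the representative in [0, 837) is 629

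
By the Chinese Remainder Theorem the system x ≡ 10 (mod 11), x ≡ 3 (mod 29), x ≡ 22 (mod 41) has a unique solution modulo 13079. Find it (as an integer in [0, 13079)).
The moduli 11, 29, 41 are pairwise coprime, so by the CRT there is a unique solution mod 11·29·41 = 13079.
Solve by successive substitution. Start with x ≡ 10 (mod 11).
  Combine with x ≡ 3 (mod 29): write x = 10 + 11·t and require 10 + 11·t ≡ 3 (mod 29), i.e. 11·t ≡ 3 − 10 ≡ 22 (mod 29). Since 11^(−1) ≡ 8 (mod 29), t ≡ 8·22 ≡ 2 (mod 29). So x ≡ 10 + 11·2 = 32 (mod 319).
  Combine with x ≡ 22 (mod 41): write x = 32 + 319·t and require 32 + 319·t ≡ 22 (mod 41), i.e. 319·t ≡ 22 − 32 ≡ 31 (mod 41). Since 319^(−1) ≡ 9 (mod 41) (319 ≡ 32 (mod 41)), t ≡ 9·31 ≡ 33 (mod 41). So x ≡ 32 + 319·33 = 10559 (mod 13079).
Unique solution in [0, 13079): x = 10559.

Final answer: x ≡ 10559 (mod 13079); the representative in [0, 13079) is 10559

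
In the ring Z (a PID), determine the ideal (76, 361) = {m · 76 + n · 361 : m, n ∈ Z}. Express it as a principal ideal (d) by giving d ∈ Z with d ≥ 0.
In the PID Z, (a, b) is generated by gcd(a, b). Compute gcd(361, 76) with the extended Euclidean algorithm, tracking rows (r, s, t) with s·361 + t·76 = r:
  row A: (361, 1, 0)   [1·361 + 0·76 = 361]
  row B: (76, 0, 1)   [0·361 + 1·76 = 76]
  361 = 4·76 + 57   → row C = row A − 4·row B = (57, 1, −4)   [check: 1·361 − 4·76 = 57]
  76 = 1·57 + 19   → row D = row B − 1·row C = (19, −1, 5)   [check: −1·361 + 5·76 = 19]
  57 = 3·19 + 0   → remainder 0, stop. gcd = 19 (last nonzero row D).
So gcd(76, 361) = 19, with Bézout identity −1·361 + 5·76 = 19. Containment (⊇): the Bézout identity exhibits 19 as an element of (76, 361), giving (19) ⊆ (76, 361). Containment (⊆): since 19 | 76 and 19 | 361 (76 = 19·4, 361 = 19·19), every Z-linear combination of 76 and 361 is divisible by 19, so (76, 361) ⊆ (19). Therefore (76, 361) = (19), d = 19.

Final answer: (76, 361) = (19); d = 19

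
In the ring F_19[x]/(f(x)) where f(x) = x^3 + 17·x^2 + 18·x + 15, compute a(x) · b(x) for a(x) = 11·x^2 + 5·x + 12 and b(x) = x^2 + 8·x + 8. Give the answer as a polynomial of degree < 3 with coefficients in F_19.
Multiply as integer polynomials: a · b = 11·x^4 + 93·x^3 + 140·x^2 + 136·x + 96. Reducing coefficients mod 19: a · b ≡ 11·x^4 + 17·x^3 + 7·x^2 + 3·x + 1. Now divide by f(x) = x^3 + 17·x^2 + 18·x + 15 in F_19[x], eliminating the leading term at each step:
  leading term 11·x^4: subtract (11·x)·f(x) = 11·x^4 + 16·x^3 + 8·x^2 + 13·x, leaving x^3 + 18·x^2 + 9·x + 1 (coefficients mod 19)
  leading term x^3: subtract (1)·f(x) = x^3 + 17·x^2 + 18·x + 15, leaving x^2 + 10·x + 5 (coefficients mod 19)
The degree is now < 3, so this is the remainder. Hence a · b ≡ x^2 + 10·x + 5 in F_19[x]/(f).

Final answer: a · b ≡ x^2 + 10·x + 5 (mod f(x))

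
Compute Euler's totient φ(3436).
φ(3436) = 1716

φ is multiplicative, with φ(p^e) = p^e − p^(e−1). Factorise 3436 = 2^2 · 859. Then
  φ(3436) = (2^2 − 2^1) · (859 − 1) = 2 · 858 = 1716.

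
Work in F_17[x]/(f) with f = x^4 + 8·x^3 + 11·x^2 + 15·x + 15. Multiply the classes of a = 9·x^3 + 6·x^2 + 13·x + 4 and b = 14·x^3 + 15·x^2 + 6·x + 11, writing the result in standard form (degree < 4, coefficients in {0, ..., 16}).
a · b ≡ 9·x^3 + 11·x^2 + 15·x + 8 (mod f(x))

Multiply as integer polynomials: a · b = 126·x^6 + 219·x^5 + 326·x^4 + 386·x^3 + 204·x^2 + 167·x + 44. Reducing coefficients mod 17: a · b ≡ 7·x^6 + 15·x^5 + 3·x^4 + 12·x^3 + 14·x + 10. Now divide by f(x) = x^4 + 8·x^3 + 11·x^2 + 15·x + 15 in F_17[x], eliminating the leading term at each step:
  leading term 7·x^6: subtract (7·x^2)·f(x) = 7·x^6 + 5·x^5 + 9·x^4 + 3·x^3 + 3·x^2, leaving 10·x^5 + 11·x^4 + 9·x^3 + 14·x^2 + 14·x + 10 (coefficients mod 17)
  leading term 10·x^5: subtract (10·x)·f(x) = 10·x^5 + 12·x^4 + 8·x^3 + 14·x^2 + 14·x, leaving 16·x^4 + x^3 + 10 (coefficients mod 17)
  leading term 16·x^4: subtract (16)·f(x) = 16·x^4 + 9·x^3 + 6·x^2 + 2·x + 2, leaving 9·x^3 + 11·x^2 + 15·x + 8 (coefficients mod 17)
The degree is now < 4, so this is the remainder. Hence a · b ≡ 9·x^3 + 11·x^2 + 15·x + 8 in F_17[x]/(f).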